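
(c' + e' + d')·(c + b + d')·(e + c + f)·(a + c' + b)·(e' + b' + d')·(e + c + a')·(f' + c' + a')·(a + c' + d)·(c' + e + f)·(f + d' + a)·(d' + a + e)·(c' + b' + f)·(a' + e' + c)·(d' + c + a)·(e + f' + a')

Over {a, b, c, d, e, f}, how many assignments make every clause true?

7

There are 2^6 = 64 truth assignments over (a, b, c, d, e, f).
Split on d. With d = 1, the clauses containing d are satisfied and d' drops from the rest; 0 of the 2^5 = 32 assignments to the other variables satisfy what remains.
With d = 0, by the same count on the reduced clause set, 7 assignments work.
Total: 0 + 7 = 7.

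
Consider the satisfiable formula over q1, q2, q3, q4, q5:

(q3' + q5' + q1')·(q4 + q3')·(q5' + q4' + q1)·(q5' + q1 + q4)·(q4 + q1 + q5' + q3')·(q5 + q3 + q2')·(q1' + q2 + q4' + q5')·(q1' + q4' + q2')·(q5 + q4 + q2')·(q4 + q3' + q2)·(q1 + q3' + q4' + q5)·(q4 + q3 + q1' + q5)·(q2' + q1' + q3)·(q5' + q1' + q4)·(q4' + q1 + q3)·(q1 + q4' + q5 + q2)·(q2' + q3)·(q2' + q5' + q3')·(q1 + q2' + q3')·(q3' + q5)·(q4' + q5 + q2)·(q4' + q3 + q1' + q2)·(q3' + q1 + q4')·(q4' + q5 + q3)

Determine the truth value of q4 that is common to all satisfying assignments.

Suppose q4 = 1.
Suppose q5 = 0.
The clause (q3') is unit, so q3 = 0.
Now (q3) is unsatisfied and unit — conflict.
Undo q5 and try q5 = 1.
The clause (q1) is unit, so q1 = 1.
The clause (q3') is unit, so q3 = 0.
The clause (q2) is unit, so q2 = 1.
Now (q2') is unsatisfied and unit — conflict.
Neither q5 = 1 nor q5 = 0 works.
So every satisfying assignment has q4 = False.

False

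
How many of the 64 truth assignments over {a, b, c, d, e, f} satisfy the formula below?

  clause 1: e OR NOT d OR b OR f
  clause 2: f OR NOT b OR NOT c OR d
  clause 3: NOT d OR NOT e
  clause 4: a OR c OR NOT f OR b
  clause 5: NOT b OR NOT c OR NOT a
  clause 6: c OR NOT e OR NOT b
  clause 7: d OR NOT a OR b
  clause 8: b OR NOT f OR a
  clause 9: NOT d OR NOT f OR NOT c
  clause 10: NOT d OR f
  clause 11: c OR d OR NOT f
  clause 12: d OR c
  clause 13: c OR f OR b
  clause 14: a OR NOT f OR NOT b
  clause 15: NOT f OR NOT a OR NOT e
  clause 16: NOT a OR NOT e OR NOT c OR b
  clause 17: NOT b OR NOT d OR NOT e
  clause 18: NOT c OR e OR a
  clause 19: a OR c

3

There are 2^6 = 64 truth assignments over (a, b, c, d, e, f).
Split on c. With c = true, the clauses containing c are satisfied and NOT c drops from the rest; 1 of the 2^5 = 32 assignments to the other variables satisfy what remains.
With c = false, by the same count on the reduced clause set, 2 assignments work.
Total: 1 + 2 = 3.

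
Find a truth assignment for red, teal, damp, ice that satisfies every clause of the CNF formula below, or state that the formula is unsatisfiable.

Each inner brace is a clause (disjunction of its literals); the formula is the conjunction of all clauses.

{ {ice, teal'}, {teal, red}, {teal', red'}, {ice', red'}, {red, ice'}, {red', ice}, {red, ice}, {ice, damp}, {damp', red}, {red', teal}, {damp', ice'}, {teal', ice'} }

UNSATISFIABLE

Branch on ice: set ice = 1.
Unit clause (red') forces red = 0.
But (red) is also a unit clause — contradiction.
That branch fails; take ice = 0 instead.
Unit clause (teal') forces teal = 0.
Unit clause (red) forces red = 1.
But (red') is also a unit clause — contradiction.
Both values of ice lead to a conflict.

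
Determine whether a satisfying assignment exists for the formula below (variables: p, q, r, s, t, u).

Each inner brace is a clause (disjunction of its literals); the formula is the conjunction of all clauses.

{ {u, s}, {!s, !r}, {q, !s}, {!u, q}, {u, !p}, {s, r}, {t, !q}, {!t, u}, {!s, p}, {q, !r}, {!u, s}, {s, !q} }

Case u = true:
The clause (q) is unit, so q = true.
The clause (t) is unit, so t = true.
The clause (s) is unit, so s = true.
The clause (!r) is unit, so r = false.
The clause (p) is unit, so p = true.
All clauses are satisfied.
A satisfying assignment: p ↦ true, q ↦ true, r ↦ false, s ↦ true, t ↦ true, u ↦ true.

Satisfiable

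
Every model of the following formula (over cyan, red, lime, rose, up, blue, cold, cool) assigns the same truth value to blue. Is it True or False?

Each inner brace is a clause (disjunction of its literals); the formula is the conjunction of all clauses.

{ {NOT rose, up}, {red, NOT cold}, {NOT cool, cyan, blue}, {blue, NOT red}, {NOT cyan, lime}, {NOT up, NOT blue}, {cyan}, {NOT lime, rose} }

False

Suppose blue = true.
(NOT up) alone gives up = false.
(NOT rose) alone gives rose = false.
(cyan) alone gives cyan = true.
(lime) alone gives lime = true.
That conflicts with the unit clause (NOT lime).
So every satisfying assignment has blue = False.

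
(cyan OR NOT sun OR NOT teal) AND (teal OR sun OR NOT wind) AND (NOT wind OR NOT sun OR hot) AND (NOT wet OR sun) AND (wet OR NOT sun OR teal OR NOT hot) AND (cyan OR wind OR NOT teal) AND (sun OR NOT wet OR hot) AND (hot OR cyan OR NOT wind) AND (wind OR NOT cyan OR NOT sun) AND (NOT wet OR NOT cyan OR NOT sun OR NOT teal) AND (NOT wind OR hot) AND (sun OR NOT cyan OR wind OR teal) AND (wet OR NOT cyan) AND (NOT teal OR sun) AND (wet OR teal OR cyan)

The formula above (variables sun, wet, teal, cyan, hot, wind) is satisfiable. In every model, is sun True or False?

Suppose sun = false.
(NOT wet) alone gives wet = false.
(NOT cyan) alone gives cyan = false.
(NOT teal) alone gives teal = false.
But (teal) is also a unit clause — contradiction.
So every satisfying assignment has sun = True.

True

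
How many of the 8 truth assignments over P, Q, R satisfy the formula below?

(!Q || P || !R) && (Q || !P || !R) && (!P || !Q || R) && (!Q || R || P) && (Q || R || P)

There are 2^3 = 8 truth assignments over (P, Q, R).
Split on P. With P = true, the clauses containing P are satisfied and !P drops from the rest; 2 of the 2^2 = 4 assignments to the other variables satisfy what remains.
With P = false, by the same count on the reduced clause set, 1 assignment works.
Total: 2 + 1 = 3.

3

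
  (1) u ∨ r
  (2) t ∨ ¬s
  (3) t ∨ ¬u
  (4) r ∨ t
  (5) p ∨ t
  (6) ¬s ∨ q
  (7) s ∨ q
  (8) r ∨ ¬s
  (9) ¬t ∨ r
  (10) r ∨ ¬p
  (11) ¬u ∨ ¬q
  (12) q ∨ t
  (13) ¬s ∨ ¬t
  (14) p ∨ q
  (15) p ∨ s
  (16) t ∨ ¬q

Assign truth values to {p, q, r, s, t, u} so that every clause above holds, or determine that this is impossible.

p ↦ True; q ↦ True; r ↦ True; s ↦ False; t ↦ True; u ↦ False

Case u = False:
(r) alone gives r = True.
Case t = True:
(¬s) alone gives s = False.
(q) alone gives q = True.
(p) alone gives p = True.
All clauses are satisfied.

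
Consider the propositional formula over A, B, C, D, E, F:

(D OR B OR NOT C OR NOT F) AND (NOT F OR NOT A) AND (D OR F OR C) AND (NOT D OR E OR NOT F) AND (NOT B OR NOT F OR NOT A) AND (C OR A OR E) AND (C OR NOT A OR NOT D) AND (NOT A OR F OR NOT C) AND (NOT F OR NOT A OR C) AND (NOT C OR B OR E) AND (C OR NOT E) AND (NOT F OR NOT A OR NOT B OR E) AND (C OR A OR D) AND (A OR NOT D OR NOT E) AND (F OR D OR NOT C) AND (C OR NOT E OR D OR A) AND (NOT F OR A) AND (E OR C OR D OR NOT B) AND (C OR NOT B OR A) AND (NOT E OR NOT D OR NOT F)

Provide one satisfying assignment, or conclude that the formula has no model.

Case F = false:
Case D = true:
Case C = true:
The clause (NOT A) is unit, so A = false.
The clause (NOT E) is unit, so E = false.
The clause (B) is unit, so B = true.
This assignment satisfies each clause.

A: false,  B: true,  C: true,  D: true,  E: false,  F: false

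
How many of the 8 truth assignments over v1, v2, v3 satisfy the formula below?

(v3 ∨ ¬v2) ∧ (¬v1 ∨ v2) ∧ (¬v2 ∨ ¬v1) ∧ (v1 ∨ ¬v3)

There are 2^3 = 8 truth assignments over (v1, v2, v3).
Split on v3. With v3 = True, the clauses containing v3 are satisfied and ¬v3 drops from the rest; 0 of the 2^2 = 4 assignments to the other variables satisfy what remains.
With v3 = False, by the same count on the reduced clause set, 1 assignment works.
(One model: v1=F, v2=F, v3=F.)
Total: 0 + 1 = 1.

1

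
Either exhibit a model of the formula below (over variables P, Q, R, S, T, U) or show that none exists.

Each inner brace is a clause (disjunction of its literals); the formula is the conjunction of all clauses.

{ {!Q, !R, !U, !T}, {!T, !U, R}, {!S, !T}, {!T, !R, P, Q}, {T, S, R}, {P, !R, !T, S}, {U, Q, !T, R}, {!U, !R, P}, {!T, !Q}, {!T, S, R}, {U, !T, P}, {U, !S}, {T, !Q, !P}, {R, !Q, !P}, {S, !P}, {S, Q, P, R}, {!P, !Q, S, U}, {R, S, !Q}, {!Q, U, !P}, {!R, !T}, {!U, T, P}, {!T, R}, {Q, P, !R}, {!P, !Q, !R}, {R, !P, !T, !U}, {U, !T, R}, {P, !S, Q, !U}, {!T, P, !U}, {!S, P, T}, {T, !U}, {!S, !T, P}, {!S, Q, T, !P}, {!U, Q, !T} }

P: false, Q: true, R: true, S: false, T: false, U: false

Try S = false.
From the singleton clause (!P), P = false.
Try T = false.
From the singleton clause (R), R = true.
From the singleton clause (!U), U = false.
From the singleton clause (Q), Q = true.
This assignment satisfies each clause.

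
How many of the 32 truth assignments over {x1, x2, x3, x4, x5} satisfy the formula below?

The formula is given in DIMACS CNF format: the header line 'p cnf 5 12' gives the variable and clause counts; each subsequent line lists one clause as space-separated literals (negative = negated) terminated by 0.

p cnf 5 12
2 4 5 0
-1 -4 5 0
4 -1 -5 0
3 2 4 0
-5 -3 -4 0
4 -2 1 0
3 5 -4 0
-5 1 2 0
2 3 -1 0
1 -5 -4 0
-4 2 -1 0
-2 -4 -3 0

4

There are 2^5 = 32 truth assignments over (x1, x2, x3, x4, x5).
Split on x1. With x1 = True, the clauses containing x1 are satisfied and ¬x1 drops from the rest; 3 of the 2^4 = 16 assignments to the other variables satisfy what remains.
With x1 = False, by the same count on the reduced clause set, 1 assignment works.
Total: 3 + 1 = 4.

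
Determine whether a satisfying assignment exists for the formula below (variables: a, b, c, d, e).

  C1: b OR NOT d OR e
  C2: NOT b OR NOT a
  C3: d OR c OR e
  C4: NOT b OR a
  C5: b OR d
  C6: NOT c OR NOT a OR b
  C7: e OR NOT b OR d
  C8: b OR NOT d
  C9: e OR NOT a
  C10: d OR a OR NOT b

Suppose b = false.
The clause (d) is unit, so d = true.
But (NOT d) is also a unit clause — contradiction.
So b must be the other value — set b = true.
The clause (NOT a) is unit, so a = false.
But (a) is also a unit clause — contradiction.
Either choice for b ends in contradiction.
No assignment satisfies every clause.

No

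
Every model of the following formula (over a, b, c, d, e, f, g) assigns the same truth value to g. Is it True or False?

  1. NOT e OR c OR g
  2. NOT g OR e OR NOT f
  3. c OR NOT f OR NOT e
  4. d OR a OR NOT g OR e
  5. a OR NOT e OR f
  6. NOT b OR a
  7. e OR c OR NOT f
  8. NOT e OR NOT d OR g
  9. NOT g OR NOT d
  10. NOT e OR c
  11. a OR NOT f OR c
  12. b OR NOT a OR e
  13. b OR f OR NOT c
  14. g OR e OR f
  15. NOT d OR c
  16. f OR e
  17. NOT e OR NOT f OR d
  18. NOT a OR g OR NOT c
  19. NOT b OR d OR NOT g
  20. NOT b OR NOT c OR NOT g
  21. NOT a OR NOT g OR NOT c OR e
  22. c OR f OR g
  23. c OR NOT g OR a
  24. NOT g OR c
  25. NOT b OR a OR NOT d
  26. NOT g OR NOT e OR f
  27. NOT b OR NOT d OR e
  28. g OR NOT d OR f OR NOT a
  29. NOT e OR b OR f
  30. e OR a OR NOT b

False

Suppose g = true.
From the singleton clause (NOT d), d = false.
From the singleton clause (NOT b), b = false.
From the singleton clause (c), c = true.
From the singleton clause (f), f = true.
From the singleton clause (e), e = true.
Now (NOT e) is unsatisfied and unit — conflict.
So every satisfying assignment has g = False.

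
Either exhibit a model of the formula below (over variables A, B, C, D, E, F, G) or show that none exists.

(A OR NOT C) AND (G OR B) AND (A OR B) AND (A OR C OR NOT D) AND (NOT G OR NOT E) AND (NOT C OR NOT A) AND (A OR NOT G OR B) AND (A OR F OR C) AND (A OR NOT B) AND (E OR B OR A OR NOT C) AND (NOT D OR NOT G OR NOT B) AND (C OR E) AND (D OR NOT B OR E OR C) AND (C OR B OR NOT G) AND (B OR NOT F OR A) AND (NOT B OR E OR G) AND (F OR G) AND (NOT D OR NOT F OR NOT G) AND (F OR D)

A: true,  B: true,  C: false,  D: true,  E: true,  F: true,  G: false

Try A = true.
(NOT C) alone gives C = false.
(E) alone gives E = true.
(NOT G) alone gives G = false.
(B) alone gives B = true.
(F) alone gives F = true.
All clauses hold; D can take either value.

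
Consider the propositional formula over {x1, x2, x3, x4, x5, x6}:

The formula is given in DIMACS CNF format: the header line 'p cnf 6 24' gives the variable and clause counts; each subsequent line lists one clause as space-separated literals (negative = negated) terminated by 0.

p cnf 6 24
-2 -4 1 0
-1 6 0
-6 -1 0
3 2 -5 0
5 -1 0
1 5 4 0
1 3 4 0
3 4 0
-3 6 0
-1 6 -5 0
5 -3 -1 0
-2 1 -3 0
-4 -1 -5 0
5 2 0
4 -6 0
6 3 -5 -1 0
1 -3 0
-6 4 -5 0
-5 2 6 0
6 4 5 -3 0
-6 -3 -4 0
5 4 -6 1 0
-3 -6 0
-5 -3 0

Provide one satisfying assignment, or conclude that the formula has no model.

Case x1 = False:
The clause (¬x3) is unit, so x3 = False.
The clause (x4) is unit, so x4 = True.
The clause (¬x2) is unit, so x2 = False.
The clause (¬x5) is unit, so x5 = False.
Now (x5) is unsatisfied and unit — conflict.
Backtrack on x1: now try x1 = True.
The clause (x6) is unit, so x6 = True.
Now (¬x6) is unsatisfied and unit — conflict.
Neither x1 = True nor x1 = False works.

UNSATISFIABLE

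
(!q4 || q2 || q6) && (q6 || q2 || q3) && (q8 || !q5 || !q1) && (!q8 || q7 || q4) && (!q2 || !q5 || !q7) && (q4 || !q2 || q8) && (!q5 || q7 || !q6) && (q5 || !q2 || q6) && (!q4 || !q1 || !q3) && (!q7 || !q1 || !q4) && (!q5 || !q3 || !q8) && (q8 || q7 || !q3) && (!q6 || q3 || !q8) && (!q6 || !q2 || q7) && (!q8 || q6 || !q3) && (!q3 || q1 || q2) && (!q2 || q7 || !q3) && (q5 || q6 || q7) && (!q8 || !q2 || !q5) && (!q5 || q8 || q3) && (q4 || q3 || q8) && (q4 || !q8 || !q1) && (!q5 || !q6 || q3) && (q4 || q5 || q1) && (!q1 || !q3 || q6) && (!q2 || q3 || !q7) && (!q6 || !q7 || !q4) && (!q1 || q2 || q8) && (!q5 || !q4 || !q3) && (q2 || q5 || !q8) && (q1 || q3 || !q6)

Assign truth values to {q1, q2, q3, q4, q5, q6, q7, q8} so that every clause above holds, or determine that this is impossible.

UNSATISFIABLE

Suppose q4 = false.
Suppose q8 = false.
The clause (!q2) is unit, so q2 = false.
The clause (q3) is unit, so q3 = true.
The clause (q7) is unit, so q7 = true.
The clause (q1) is unit, so q1 = true.
That conflicts with the unit clause (!q1).
Backtrack on q8: now try q8 = true.
The clause (q7) is unit, so q7 = true.
The clause (!q1) is unit, so q1 = false.
The clause (q5) is unit, so q5 = true.
The clause (!q2) is unit, so q2 = false.
The clause (!q3) is unit, so q3 = false.
The clause (q6) is unit, so q6 = true.
That conflicts with the unit clause (!q6).
Either choice for q8 ends in contradiction.
Backtrack on q4: now try q4 = true.
Suppose q2 = true.
Suppose q5 = false.
The clause (q6) is unit, so q6 = true.
The clause (q7) is unit, so q7 = true.
That conflicts with the unit clause (!q7).
Backtrack on q5: now try q5 = true.
The clause (!q7) is unit, so q7 = false.
The clause (!q6) is unit, so q6 = false.
The clause (!q3) is unit, so q3 = false.
The clause (!q8) is unit, so q8 = false.
That conflicts with the unit clause (q8).
Either choice for q5 ends in contradiction.
Backtrack on q2: now try q2 = false.
The clause (q6) is unit, so q6 = true.
The clause (!q7) is unit, so q7 = false.
The clause (!q5) is unit, so q5 = false.
The clause (!q8) is unit, so q8 = false.
The clause (!q3) is unit, so q3 = false.
The clause (!q1) is unit, so q1 = false.
That conflicts with the unit clause (q1).
Either choice for q2 ends in contradiction.
Either choice for q4 ends in contradiction.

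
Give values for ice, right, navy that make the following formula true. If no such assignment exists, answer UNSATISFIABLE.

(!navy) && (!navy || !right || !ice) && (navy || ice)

ice=true, right=false, navy=false

Unit clause (!navy) forces navy = false.
Unit clause (ice) forces ice = true.
All clauses hold; right can take either value.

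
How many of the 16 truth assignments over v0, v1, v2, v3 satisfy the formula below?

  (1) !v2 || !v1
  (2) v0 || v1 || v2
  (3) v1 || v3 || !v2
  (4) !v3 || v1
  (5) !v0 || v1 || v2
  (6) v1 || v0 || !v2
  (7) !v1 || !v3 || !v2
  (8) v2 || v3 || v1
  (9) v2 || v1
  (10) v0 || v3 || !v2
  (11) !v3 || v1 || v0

4

There are 2^4 = 16 truth assignments over (v0, v1, v2, v3).
Check each against the 11 clauses (columns in the order v0, v1, v2, v3):
  F F F F  ✗ fails (v0 || v1 || v2)
  F F F T  ✗ fails (v0 || v1 || v2)
  F F T F  ✗ fails (v1 || v3 || !v2)
  F F T T  ✗ fails (!v3 || v1)
  F T F F  ✓ satisfies all
  F T F T  ✓ satisfies all
  F T T F  ✗ fails (!v2 || !v1)
  F T T T  ✗ fails (!v2 || !v1)
  T F F F  ✗ fails (!v0 || v1 || v2)
  T F F T  ✗ fails (!v3 || v1)
  T F T F  ✗ fails (v1 || v3 || !v2)
  T F T T  ✗ fails (!v3 || v1)
  T T F F  ✓ satisfies all
  T T F T  ✓ satisfies all
  T T T F  ✗ fails (!v2 || !v1)
  T T T T  ✗ fails (!v2 || !v1)
4 of the 16 rows are models.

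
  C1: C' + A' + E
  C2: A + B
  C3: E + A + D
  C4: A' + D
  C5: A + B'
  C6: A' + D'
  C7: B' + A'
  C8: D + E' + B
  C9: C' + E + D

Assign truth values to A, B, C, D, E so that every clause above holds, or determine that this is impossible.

Branch on A: set A = 1.
The clause (D) is unit, so D = 1.
That conflicts with the unit clause (D').
So A must be the other value — set A = 0.
The clause (B) is unit, so B = 1.
That conflicts with the unit clause (B').
Either choice for A ends in contradiction.

UNSATISFIABLE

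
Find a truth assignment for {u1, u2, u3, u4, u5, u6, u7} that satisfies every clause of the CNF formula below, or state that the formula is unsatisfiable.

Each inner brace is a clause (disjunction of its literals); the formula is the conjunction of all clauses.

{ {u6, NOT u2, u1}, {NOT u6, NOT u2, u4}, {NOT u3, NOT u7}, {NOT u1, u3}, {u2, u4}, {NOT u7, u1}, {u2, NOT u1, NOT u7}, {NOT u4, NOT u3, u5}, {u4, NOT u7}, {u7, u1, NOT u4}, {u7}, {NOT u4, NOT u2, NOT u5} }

UNSATISFIABLE

The clause (u7) is unit, so u7 = true.
The clause (NOT u3) is unit, so u3 = false.
The clause (NOT u1) is unit, so u1 = false.
Now (u1) is unsatisfied and unit — conflict.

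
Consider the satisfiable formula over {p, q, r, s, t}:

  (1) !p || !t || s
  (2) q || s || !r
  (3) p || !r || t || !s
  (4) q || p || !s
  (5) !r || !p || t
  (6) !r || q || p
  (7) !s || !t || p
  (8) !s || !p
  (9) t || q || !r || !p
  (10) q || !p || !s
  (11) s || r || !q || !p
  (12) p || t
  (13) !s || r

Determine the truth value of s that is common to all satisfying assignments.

Suppose s = true.
The clause (!p) is unit, so p = false.
The clause (q) is unit, so q = true.
The clause (!t) is unit, so t = false.
That conflicts with the unit clause (t).
So every satisfying assignment has s = False.

False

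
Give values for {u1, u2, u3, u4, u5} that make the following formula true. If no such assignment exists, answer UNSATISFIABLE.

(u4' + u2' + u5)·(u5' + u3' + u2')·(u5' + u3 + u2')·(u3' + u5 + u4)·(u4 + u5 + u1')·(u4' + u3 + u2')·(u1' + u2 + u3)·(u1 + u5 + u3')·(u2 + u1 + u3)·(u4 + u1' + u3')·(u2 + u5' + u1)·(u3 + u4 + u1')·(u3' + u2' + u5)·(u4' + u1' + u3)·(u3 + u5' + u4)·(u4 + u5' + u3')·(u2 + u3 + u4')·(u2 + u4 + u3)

u1 ↦ 0, u2 ↦ 1, u3 ↦ 0, u4 ↦ 0, u5 ↦ 0

Suppose u4 = 0.
Suppose u3 = 0.
The clause (u1') is unit, so u1 = 0.
The clause (u2) is unit, so u2 = 1.
The clause (u5') is unit, so u5 = 0.
All clauses are satisfied.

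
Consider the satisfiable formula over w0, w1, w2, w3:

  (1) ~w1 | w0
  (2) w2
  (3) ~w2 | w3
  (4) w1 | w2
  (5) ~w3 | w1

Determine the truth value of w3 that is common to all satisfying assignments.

True

Suppose w3 = 0.
From the singleton clause (w2), w2 = 1.
Now (~w2) is unsatisfied and unit — conflict.
So every satisfying assignment has w3 = True.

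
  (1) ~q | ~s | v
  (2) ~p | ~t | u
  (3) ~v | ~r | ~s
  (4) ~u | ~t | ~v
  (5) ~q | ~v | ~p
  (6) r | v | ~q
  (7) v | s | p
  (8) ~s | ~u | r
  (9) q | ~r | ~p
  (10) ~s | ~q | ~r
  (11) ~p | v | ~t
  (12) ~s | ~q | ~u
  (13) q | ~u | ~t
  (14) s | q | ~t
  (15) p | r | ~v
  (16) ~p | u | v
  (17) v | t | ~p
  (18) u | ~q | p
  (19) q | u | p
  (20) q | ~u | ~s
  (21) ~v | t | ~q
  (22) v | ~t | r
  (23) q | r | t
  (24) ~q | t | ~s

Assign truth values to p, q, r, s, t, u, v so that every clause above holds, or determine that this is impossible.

Suppose q = 0.
Suppose r = 1.
The clause (~p) is unit, so p = 0.
The clause (u) is unit, so u = 1.
The clause (~t) is unit, so t = 0.
The clause (~s) is unit, so s = 0.
The clause (v) is unit, so v = 1.
All clauses are satisfied.

p ↦ 0, q ↦ 0, r ↦ 1, s ↦ 0, t ↦ 0, u ↦ 1, v ↦ 1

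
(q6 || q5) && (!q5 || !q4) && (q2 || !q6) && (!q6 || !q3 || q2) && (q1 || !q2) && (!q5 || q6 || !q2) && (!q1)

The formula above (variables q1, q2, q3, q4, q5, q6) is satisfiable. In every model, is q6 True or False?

Suppose q6 = true.
The clause (q2) is unit, so q2 = true.
The clause (q1) is unit, so q1 = true.
But (!q1) is also a unit clause — contradiction.
So every satisfying assignment has q6 = False.

False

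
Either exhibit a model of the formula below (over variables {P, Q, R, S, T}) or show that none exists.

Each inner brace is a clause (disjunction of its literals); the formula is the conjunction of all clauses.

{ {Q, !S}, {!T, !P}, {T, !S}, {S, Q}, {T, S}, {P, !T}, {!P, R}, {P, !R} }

Suppose Q = true.
Suppose T = false.
(!S) alone gives S = false.
Now (S) is unsatisfied and unit — conflict.
That branch fails; take T = true instead.
(!P) alone gives P = false.
Now (P) is unsatisfied and unit — conflict.
Both values of T lead to a conflict.
That branch fails; take Q = false instead.
(!S) alone gives S = false.
Now (S) is unsatisfied and unit — conflict.
Both values of Q lead to a conflict.

UNSATISFIABLE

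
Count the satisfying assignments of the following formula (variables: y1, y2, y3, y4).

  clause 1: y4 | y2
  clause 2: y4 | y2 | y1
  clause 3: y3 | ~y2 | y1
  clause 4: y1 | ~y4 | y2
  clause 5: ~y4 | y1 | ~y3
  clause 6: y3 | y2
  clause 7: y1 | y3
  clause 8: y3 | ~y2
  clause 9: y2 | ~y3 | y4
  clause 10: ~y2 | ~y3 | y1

There are 2^4 = 16 truth assignments over (y1, y2, y3, y4).
Check each against the 10 clauses (columns in the order y1, y2, y3, y4):
  F F F F  ✗ fails (y4 | y2)
  F F F T  ✗ fails (y1 | ~y4 | y2)
  F F T F  ✗ fails (y4 | y2)
  F F T T  ✗ fails (y1 | ~y4 | y2)
  F T F F  ✗ fails (y3 | ~y2 | y1)
  F T F T  ✗ fails (y3 | ~y2 | y1)
  F T T F  ✗ fails (~y2 | ~y3 | y1)
  F T T T  ✗ fails (~y4 | y1 | ~y3)
  T F F F  ✗ fails (y4 | y2)
  T F F T  ✗ fails (y3 | y2)
  T F T F  ✗ fails (y4 | y2)
  T F T T  ✓ satisfies all
  T T F F  ✗ fails (y3 | ~y2)
  T T F T  ✗ fails (y3 | ~y2)
  T T T F  ✓ satisfies all
  T T T T  ✓ satisfies all
3 of the 16 rows are models.

3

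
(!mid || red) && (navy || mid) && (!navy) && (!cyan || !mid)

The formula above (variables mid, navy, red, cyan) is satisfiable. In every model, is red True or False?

Suppose red = false.
Unit clause (!mid) forces mid = false.
Unit clause (navy) forces navy = true.
That conflicts with the unit clause (!navy).
So every satisfying assignment has red = True.

True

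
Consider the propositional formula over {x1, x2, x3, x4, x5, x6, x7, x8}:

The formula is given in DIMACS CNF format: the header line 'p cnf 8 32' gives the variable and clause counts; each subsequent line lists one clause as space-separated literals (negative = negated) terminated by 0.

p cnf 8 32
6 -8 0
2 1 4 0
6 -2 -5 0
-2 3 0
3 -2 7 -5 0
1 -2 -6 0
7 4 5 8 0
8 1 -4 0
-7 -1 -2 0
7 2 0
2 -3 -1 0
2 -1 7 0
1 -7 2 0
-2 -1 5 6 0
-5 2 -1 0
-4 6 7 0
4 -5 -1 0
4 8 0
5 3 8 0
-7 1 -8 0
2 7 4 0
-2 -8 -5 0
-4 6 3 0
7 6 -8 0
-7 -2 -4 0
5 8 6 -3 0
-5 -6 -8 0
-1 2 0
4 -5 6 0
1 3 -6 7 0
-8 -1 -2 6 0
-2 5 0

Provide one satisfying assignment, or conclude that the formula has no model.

Branch on x6: set x6 = True.
Branch on x2: set x2 = True.
From the singleton clause (x3), x3 = True.
From the singleton clause (x1), x1 = True.
From the singleton clause (¬x7), x7 = False.
From the singleton clause (x5), x5 = True.
From the singleton clause (x4), x4 = True.
From the singleton clause (¬x8), x8 = False.
This assignment satisfies each clause.

x1=True; x2=True; x3=True; x4=True; x5=True; x6=True; x7=False; x8=False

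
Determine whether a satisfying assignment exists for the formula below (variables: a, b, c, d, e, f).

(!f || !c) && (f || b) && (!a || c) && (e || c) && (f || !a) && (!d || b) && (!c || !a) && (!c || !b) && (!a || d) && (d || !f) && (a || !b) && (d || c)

Try f = false.
Unit clause (b) forces b = true.
Unit clause (!a) forces a = false.
But (a) is also a unit clause — contradiction.
So f must be the other value — set f = true.
Unit clause (!c) forces c = false.
Unit clause (!a) forces a = false.
Unit clause (e) forces e = true.
Unit clause (d) forces d = true.
Unit clause (b) forces b = true.
But (!b) is also a unit clause — contradiction.
Neither f = true nor f = false works.
No assignment satisfies every clause.

Unsatisfiable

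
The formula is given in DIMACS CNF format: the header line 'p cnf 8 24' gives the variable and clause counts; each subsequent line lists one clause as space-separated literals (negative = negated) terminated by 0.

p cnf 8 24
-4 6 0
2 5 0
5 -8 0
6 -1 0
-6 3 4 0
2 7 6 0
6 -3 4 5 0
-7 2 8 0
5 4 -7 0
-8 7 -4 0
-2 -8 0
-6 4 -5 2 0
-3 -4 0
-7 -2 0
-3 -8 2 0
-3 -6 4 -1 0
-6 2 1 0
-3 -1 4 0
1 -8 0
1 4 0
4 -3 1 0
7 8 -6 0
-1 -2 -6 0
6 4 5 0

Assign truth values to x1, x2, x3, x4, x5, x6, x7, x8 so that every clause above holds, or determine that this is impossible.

x1=True,  x2=False,  x3=False,  x4=True,  x5=True,  x6=True,  x7=True,  x8=True

Case x4 = True:
The clause (x6) is unit, so x6 = True.
The clause (¬x3) is unit, so x3 = False.
Case x2 = False:
The clause (x5) is unit, so x5 = True.
The clause (x1) is unit, so x1 = True.
Case x7 = True:
The clause (x8) is unit, so x8 = True.
This assignment satisfies each clause.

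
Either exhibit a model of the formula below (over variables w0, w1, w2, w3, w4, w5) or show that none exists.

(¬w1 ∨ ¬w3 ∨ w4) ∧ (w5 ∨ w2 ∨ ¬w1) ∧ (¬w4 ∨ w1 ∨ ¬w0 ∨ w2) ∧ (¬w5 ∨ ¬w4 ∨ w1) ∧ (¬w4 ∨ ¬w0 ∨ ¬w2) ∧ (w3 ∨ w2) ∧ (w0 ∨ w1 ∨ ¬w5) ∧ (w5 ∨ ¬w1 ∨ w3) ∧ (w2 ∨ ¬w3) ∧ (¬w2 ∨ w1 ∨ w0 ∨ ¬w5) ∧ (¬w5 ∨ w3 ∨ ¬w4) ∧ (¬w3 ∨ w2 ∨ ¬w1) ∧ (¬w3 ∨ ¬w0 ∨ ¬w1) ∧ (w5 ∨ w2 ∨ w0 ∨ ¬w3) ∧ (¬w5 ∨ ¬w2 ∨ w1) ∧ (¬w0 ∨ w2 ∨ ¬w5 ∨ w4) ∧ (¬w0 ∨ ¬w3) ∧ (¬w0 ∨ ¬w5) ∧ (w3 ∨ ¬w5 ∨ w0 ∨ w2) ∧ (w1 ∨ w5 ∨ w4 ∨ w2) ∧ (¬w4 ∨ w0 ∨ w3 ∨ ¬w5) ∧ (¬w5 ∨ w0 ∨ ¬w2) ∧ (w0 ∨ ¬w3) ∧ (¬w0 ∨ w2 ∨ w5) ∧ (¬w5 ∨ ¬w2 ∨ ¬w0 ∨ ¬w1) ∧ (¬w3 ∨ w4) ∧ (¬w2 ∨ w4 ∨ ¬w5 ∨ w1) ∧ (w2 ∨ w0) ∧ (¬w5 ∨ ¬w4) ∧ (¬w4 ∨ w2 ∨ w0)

Branch on w3: set w3 = False.
The clause (w2) is unit, so w2 = True.
Branch on w4: set w4 = False.
Branch on w5: set w5 = False.
The clause (¬w1) is unit, so w1 = False.
All clauses hold; w0 can take either value.

w0 ↦ True, w1 ↦ False, w2 ↦ True, w3 ↦ False, w4 ↦ False, w5 ↦ False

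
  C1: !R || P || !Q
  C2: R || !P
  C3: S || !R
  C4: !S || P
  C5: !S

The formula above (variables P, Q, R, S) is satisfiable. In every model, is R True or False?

False

Suppose R = true.
The clause (S) is unit, so S = true.
But (!S) is also a unit clause — contradiction.
So every satisfying assignment has R = False.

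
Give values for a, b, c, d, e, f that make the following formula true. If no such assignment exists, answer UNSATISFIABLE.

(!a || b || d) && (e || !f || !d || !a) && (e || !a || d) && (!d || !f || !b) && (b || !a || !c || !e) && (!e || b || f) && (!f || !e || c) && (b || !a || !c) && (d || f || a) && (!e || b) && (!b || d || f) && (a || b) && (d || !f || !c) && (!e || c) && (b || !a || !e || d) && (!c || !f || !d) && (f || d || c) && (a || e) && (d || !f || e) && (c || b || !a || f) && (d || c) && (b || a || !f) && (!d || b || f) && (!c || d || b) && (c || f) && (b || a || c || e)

Try e = false.
The clause (a) is unit, so a = true.
The clause (d) is unit, so d = true.
The clause (!f) is unit, so f = false.
The clause (b) is unit, so b = true.
The clause (c) is unit, so c = true.
This assignment satisfies each clause.

a ↦ true, b ↦ true, c ↦ true, d ↦ true, e ↦ false, f ↦ false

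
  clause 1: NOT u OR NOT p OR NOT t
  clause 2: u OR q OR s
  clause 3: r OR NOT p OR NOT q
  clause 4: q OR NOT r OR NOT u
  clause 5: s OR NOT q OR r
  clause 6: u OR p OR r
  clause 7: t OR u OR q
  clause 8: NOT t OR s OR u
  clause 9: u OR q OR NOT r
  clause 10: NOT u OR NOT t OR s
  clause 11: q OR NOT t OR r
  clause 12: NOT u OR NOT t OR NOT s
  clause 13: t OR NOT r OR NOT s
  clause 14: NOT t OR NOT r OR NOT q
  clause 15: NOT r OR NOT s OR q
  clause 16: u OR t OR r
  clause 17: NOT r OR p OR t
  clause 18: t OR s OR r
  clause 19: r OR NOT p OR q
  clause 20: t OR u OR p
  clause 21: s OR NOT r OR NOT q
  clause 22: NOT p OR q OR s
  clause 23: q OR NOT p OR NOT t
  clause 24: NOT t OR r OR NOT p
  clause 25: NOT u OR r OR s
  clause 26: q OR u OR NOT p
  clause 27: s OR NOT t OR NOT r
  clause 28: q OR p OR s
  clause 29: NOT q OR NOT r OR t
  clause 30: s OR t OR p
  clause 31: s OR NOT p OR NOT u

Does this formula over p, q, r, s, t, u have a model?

Satisfiable

Suppose u = true.
Suppose p = false.
Suppose q = false.
The clause (NOT r) is unit, so r = false.
The clause (NOT t) is unit, so t = false.
The clause (s) is unit, so s = true.
This assignment satisfies each clause.
A satisfying assignment: p=false,  q=false,  r=false,  s=true,  t=false,  u=true.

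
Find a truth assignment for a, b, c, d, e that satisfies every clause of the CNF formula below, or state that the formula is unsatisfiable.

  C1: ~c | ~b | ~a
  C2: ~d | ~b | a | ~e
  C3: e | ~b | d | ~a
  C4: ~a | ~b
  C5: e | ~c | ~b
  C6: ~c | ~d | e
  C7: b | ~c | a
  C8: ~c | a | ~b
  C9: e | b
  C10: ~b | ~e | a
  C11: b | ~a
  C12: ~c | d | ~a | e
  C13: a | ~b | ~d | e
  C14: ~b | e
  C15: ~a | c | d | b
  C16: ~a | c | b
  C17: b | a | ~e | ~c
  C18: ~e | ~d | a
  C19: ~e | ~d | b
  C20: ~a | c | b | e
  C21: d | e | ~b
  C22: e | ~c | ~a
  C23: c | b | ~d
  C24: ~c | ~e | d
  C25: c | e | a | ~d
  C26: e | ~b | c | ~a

Case a = 0:
Case b = 0:
(~c) alone gives c = 0.
(e) alone gives e = 1.
(~d) alone gives d = 0.
This assignment satisfies each clause.

a ↦ 0, b ↦ 0, c ↦ 0, d ↦ 0, e ↦ 1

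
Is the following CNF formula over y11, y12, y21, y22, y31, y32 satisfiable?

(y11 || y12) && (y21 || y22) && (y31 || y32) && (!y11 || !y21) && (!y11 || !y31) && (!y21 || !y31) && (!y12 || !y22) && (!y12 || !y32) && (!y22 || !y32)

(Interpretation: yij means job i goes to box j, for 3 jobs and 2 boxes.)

Case y11 = true:
The clause (!y21) is unit, so y21 = false.
The clause (y22) is unit, so y22 = true.
The clause (!y31) is unit, so y31 = false.
The clause (y32) is unit, so y32 = true.
That conflicts with the unit clause (!y32).
Undo y11 and try y11 = false.
The clause (y12) is unit, so y12 = true.
The clause (!y22) is unit, so y22 = false.
The clause (y21) is unit, so y21 = true.
The clause (!y31) is unit, so y31 = false.
The clause (y32) is unit, so y32 = true.
That conflicts with the unit clause (!y32).
Either choice for y11 ends in contradiction.
No assignment satisfies every clause.

No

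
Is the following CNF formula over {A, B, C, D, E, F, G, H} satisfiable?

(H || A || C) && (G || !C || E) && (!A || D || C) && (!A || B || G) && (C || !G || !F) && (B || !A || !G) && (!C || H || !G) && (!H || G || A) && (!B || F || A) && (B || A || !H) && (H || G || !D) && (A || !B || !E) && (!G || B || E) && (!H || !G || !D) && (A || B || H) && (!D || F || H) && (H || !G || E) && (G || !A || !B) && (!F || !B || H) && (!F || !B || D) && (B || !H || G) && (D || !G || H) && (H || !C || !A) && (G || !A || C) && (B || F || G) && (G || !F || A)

Suppose H = true.
Suppose G = true.
From the singleton clause (!D), D = false.
Suppose A = true.
From the singleton clause (C), C = true.
From the singleton clause (B), B = true.
From the singleton clause (!F), F = false.
All clauses hold; E can take either value.
A satisfying assignment: A: true, B: true, C: true, D: false, E: false, F: false, G: true, H: true.

Yes, satisfiable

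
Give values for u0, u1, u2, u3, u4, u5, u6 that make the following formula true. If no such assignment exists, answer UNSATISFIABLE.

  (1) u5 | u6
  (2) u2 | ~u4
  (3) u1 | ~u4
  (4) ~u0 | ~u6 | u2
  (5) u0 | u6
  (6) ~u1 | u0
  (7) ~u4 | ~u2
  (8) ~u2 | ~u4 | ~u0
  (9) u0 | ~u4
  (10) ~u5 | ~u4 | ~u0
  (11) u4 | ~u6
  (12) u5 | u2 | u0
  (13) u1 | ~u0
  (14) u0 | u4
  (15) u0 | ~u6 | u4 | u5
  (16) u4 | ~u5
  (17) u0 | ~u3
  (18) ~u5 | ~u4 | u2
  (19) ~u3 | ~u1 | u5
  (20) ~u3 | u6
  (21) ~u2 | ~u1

UNSATISFIABLE

Branch on u5: set u5 = 1.
The clause (u4) is unit, so u4 = 1.
The clause (u2) is unit, so u2 = 1.
Now (~u2) is unsatisfied and unit — conflict.
Undo u5 and try u5 = 0.
The clause (u6) is unit, so u6 = 1.
The clause (u4) is unit, so u4 = 1.
The clause (u2) is unit, so u2 = 1.
Now (~u2) is unsatisfied and unit — conflict.
Either choice for u5 ends in contradiction.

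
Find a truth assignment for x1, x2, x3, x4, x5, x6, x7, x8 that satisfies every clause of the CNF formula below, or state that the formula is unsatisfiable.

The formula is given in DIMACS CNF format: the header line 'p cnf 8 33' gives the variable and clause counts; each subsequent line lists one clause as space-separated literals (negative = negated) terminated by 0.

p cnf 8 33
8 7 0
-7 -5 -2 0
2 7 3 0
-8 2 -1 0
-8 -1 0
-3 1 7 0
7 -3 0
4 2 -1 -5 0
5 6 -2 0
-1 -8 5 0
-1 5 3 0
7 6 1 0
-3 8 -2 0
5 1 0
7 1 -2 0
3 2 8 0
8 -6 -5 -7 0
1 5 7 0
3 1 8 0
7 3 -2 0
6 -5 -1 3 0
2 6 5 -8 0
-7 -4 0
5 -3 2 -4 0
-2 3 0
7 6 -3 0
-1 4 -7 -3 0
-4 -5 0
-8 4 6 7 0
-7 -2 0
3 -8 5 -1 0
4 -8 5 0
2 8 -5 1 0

x1: False; x2: False; x3: False; x4: False; x5: True; x6: True; x7: True; x8: True

Case x8 = True:
From the singleton clause (¬x1), x1 = False.
From the singleton clause (x5), x5 = True.
From the singleton clause (¬x4), x4 = False.
Case x7 = True:
From the singleton clause (¬x2), x2 = False.
No clause remains; x3, x6 are free.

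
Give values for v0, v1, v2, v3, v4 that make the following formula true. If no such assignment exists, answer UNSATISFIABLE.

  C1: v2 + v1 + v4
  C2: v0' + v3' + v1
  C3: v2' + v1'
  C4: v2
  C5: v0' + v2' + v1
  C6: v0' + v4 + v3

v0 ↦ 0,  v1 ↦ 0,  v2 ↦ 1,  v3 ↦ 1,  v4 ↦ 0

Unit clause (v2) forces v2 = 1.
Unit clause (v1') forces v1 = 0.
Unit clause (v0') forces v0 = 0.
Every clause is now satisfied; v3, v4 are unconstrained.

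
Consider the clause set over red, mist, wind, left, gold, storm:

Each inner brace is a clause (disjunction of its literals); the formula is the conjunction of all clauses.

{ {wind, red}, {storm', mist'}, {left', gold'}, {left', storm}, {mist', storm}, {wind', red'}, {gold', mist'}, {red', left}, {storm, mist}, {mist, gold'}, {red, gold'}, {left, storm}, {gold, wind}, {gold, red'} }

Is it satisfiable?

Yes

Branch on wind: set wind = 1.
Unit clause (red') forces red = 0.
Unit clause (gold') forces gold = 0.
Branch on storm: set storm = 1.
Unit clause (mist') forces mist = 0.
All clauses hold; left can take either value.
A satisfying assignment: red ↦ 0, mist ↦ 0, wind ↦ 1, left ↦ 0, gold ↦ 0, storm ↦ 1.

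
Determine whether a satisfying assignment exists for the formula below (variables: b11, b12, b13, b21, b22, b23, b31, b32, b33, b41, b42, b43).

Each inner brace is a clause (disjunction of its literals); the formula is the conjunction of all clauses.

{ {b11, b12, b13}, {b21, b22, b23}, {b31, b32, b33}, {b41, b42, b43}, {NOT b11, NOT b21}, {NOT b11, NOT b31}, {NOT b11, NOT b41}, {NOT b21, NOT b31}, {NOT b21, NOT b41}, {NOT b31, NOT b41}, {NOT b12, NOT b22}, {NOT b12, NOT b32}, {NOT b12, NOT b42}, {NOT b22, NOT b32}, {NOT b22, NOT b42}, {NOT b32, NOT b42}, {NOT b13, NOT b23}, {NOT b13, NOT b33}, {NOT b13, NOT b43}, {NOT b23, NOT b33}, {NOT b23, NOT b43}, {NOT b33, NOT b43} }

No, unsatisfiable

Try b11 = false.
Try b12 = true.
Unit clause (NOT b22) forces b22 = false.
Unit clause (NOT b32) forces b32 = false.
Unit clause (NOT b42) forces b42 = false.
Try b21 = true.
Unit clause (NOT b31) forces b31 = false.
Unit clause (b33) forces b33 = true.
Unit clause (NOT b41) forces b41 = false.
Unit clause (b43) forces b43 = true.
But (NOT b43) is also a unit clause — contradiction.
Backtrack on b21: now try b21 = false.
Unit clause (b23) forces b23 = true.
Unit clause (NOT b13) forces b13 = false.
Unit clause (NOT b33) forces b33 = false.
Unit clause (b31) forces b31 = true.
Unit clause (NOT b41) forces b41 = false.
Unit clause (b43) forces b43 = true.
But (NOT b43) is also a unit clause — contradiction.
Either choice for b21 ends in contradiction.
Backtrack on b12: now try b12 = false.
Unit clause (b13) forces b13 = true.
Unit clause (NOT b23) forces b23 = false.
Unit clause (NOT b33) forces b33 = false.
Unit clause (NOT b43) forces b43 = false.
Try b21 = true.
Unit clause (NOT b31) forces b31 = false.
Unit clause (b32) forces b32 = true.
Unit clause (NOT b41) forces b41 = false.
Unit clause (b42) forces b42 = true.
But (NOT b42) is also a unit clause — contradiction.
Backtrack on b21: now try b21 = false.
Unit clause (b22) forces b22 = true.
Unit clause (NOT b32) forces b32 = false.
Unit clause (b31) forces b31 = true.
Unit clause (NOT b41) forces b41 = false.
Unit clause (b42) forces b42 = true.
But (NOT b42) is also a unit clause — contradiction.
Either choice for b21 ends in contradiction.
Either choice for b12 ends in contradiction.
Backtrack on b11: now try b11 = true.
Unit clause (NOT b21) forces b21 = false.
Unit clause (NOT b31) forces b31 = false.
Unit clause (NOT b41) forces b41 = false.
Try b22 = true.
Unit clause (NOT b12) forces b12 = false.
Unit clause (NOT b32) forces b32 = false.
Unit clause (b33) forces b33 = true.
Unit clause (NOT b42) forces b42 = false.
Unit clause (b43) forces b43 = true.
But (NOT b43) is also a unit clause — contradiction.
Backtrack on b22: now try b22 = false.
Unit clause (b23) forces b23 = true.
Unit clause (NOT b13) forces b13 = false.
Unit clause (NOT b33) forces b33 = false.
Unit clause (b32) forces b32 = true.
Unit clause (NOT b12) forces b12 = false.
Unit clause (NOT b42) forces b42 = false.
Unit clause (b43) forces b43 = true.
But (NOT b43) is also a unit clause — contradiction.
Either choice for b22 ends in contradiction.
Either choice for b11 ends in contradiction.
No assignment satisfies every clause.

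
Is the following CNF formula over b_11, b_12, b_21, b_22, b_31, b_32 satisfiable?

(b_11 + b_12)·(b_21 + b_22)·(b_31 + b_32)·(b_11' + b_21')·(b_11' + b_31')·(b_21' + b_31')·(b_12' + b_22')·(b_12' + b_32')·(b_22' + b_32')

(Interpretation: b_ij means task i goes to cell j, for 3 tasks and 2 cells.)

No

Case b_11 = 1:
Unit clause (b_21') forces b_21 = 0.
Unit clause (b_22) forces b_22 = 1.
Unit clause (b_31') forces b_31 = 0.
Unit clause (b_32) forces b_32 = 1.
That conflicts with the unit clause (b_32').
Backtrack on b_11: now try b_11 = 0.
Unit clause (b_12) forces b_12 = 1.
Unit clause (b_22') forces b_22 = 0.
Unit clause (b_21) forces b_21 = 1.
Unit clause (b_31') forces b_31 = 0.
Unit clause (b_32) forces b_32 = 1.
That conflicts with the unit clause (b_32').
Both values of b_11 lead to a conflict.
No assignment satisfies every clause.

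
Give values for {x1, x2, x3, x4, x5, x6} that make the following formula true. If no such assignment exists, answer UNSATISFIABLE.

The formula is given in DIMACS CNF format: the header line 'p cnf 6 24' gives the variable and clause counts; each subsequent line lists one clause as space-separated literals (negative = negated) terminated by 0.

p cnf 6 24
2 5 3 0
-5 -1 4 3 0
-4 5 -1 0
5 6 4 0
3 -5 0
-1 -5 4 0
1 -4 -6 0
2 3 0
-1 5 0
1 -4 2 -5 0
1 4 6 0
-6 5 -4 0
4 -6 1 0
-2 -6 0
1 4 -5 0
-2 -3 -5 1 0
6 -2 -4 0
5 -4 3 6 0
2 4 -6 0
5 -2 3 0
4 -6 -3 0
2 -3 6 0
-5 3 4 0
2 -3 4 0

x1 ↦ True; x2 ↦ False; x3 ↦ True; x4 ↦ True; x5 ↦ True; x6 ↦ True

Case x3 = True:
Case x1 = True:
(x5) alone gives x5 = True.
(x4) alone gives x4 = True.
Case x2 = False:
(x6) alone gives x6 = True.
All clauses are satisfied.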